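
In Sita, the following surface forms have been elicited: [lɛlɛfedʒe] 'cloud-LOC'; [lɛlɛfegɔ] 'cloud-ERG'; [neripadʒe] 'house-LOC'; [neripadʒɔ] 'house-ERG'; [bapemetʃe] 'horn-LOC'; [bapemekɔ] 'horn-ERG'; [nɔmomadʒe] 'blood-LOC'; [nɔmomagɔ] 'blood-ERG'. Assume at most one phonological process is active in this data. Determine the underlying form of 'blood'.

The stem for 'blood' ends in [dʒ] in [nɔmomadʒe] but [g] in [nɔmomagɔ].
If /dʒ/ were underlying and a rule turned it into [g] before the ERG suffix, 'house' would also alternate; but it has [dʒ] in both [neripadʒe] and [neripadʒɔ].
The underlying segment must be /g/; /k/ and /g/ become palato-alveolar [tʃ] and [dʒ] before a front vowel, yielding [dʒ] there.
The underlying form of 'blood' is therefore /nɔmomag/.

/nɔmomag/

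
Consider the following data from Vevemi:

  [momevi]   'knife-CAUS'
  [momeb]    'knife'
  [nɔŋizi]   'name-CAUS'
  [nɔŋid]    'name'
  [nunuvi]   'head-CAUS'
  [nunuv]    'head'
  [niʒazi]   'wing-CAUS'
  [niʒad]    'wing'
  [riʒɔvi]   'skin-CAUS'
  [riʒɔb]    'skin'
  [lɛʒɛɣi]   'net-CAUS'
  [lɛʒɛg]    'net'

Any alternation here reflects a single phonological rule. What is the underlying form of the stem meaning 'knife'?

/momeb/

The stem for 'knife' ends in [v] in [momevi] but [b] in [momeb].
But 'head' keeps [v] in both environments ([nunuvi], [nunuv]), so there is no rule changing /v/ to [b] in isolation.
Therefore /b/ is basic and [v] is derived by intervocalic spirantization (voiced stops become fricatives between vowels).
Hence 'knife' is /momeb/ underlyingly.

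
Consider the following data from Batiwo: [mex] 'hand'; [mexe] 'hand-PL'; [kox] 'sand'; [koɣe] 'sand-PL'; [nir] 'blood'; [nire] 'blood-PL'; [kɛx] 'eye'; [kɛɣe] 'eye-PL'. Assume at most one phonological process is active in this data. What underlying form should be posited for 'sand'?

The stem for 'sand' ends in [x] in [kox] but [ɣ] in [koɣe].
If /x/ were underlying and a rule turned it into [ɣ] before the PL suffix, 'hand' would also alternate; but it has [x] in both [mex] and [mexe].
Therefore /ɣ/ is basic and [x] is derived by word-final obstruent devoicing (voiced obstruents become voiceless word-finally).

/koɣ/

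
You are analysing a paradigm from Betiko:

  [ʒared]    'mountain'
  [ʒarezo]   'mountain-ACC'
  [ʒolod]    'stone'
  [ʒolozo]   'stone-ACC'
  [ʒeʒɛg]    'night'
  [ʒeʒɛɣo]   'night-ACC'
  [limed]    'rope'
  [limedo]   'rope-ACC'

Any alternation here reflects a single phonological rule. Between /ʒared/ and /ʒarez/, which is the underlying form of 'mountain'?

The stem for 'mountain' ends in [d] in [ʒared] but [z] in [ʒarezo].
But 'rope' keeps [d] in both environments ([limed], [limedo]), so there is no rule changing /d/ to [z] before the ACC suffix.
Therefore /z/ is basic and [d] is derived by word-final hardening (voiced fricatives become stops word-finally).

/ʒarez/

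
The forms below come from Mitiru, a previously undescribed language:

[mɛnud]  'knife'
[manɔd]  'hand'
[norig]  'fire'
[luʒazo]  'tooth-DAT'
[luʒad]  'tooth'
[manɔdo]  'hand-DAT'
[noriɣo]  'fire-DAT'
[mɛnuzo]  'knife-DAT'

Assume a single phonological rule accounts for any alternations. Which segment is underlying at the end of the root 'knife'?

The root 'knife' surfaces as [mɛnud] and [mɛnuzo], with a stem-final [d] ~ [z] alternation.
The stem 'hand' ([manɔd], [manɔdo]) shows [d] unchanged in both environments, so [d] cannot be basic with [z] derived before the DAT suffix.
The underlying segment must be /z/; voiced fricatives become stops word-finally, yielding [d] there.

/z/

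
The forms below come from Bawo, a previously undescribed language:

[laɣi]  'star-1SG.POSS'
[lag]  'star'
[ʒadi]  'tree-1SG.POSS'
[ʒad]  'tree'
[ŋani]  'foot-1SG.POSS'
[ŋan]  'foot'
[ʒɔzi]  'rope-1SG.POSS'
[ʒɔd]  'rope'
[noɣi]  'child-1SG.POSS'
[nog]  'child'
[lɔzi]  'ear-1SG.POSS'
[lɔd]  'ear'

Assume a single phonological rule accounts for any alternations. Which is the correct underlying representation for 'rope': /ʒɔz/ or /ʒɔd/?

The stem for 'rope' ends in [z] in [ʒɔzi] but [d] in [ʒɔd].
But 'tree' keeps [d] in both environments ([ʒadi], [ʒad]), so there is no rule changing /d/ to [z] before the 1SG.POSS suffix.
The underlying segment must be /z/; voiced fricatives become stops word-finally, yielding [d] there.

/ʒɔz/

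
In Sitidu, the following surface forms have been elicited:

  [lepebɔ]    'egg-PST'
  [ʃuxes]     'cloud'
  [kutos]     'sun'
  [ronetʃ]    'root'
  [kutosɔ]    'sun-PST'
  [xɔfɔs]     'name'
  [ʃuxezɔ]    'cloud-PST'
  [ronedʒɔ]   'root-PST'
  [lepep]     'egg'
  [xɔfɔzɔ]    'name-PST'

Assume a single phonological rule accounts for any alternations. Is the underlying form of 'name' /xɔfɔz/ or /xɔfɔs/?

/xɔfɔz/

The root 'name' surfaces as [xɔfɔzɔ] and [xɔfɔs], with a stem-final [z] ~ [s] alternation.
The stem 'sun' ([kutosɔ], [kutos]) shows [s] unchanged in both environments, so [s] cannot be basic with [z] derived before the PST suffix.
The underlying segment must be /z/; voiced obstruents become voiceless word-finally, yielding [s] there.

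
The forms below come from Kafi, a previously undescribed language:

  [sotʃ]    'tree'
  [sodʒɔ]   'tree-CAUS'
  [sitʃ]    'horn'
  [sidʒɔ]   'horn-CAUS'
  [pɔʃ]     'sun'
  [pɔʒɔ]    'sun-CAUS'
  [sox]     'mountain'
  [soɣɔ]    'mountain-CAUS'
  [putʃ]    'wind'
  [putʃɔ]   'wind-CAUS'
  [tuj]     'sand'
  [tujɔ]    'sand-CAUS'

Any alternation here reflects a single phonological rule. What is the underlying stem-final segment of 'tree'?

'tree' shows [tʃ] ~ [dʒ] at the end of the stem ([sotʃ] vs [sodʒɔ]).
The stem 'wind' ([putʃ], [putʃɔ]) shows [tʃ] unchanged in both environments, so [tʃ] cannot be basic with [dʒ] derived before the CAUS suffix.
The underlying segment must be /dʒ/; voiced obstruents become voiceless word-finally, yielding [tʃ] there.

/dʒ/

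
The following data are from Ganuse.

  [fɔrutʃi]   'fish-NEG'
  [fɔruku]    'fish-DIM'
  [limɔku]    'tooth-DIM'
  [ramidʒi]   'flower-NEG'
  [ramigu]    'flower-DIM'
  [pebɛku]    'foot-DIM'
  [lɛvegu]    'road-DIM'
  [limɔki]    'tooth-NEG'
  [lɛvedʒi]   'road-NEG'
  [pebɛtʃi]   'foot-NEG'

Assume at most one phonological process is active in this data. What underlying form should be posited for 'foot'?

/pebɛtʃ/

The root 'foot' surfaces as [pebɛtʃi] and [pebɛku], with a stem-final [tʃ] ~ [k] alternation.
Compare 'tooth', with invariant [k] in [limɔki] and [limɔku]: an analysis with underlying /k/ and a rule producing [tʃ] before the NEG suffix would wrongly predict alternation here too.
The underlying segment must be /tʃ/; palato-alveolar /tʃ/ and /dʒ/ become [k] and [g] when no front vowel follows, yielding [k] there.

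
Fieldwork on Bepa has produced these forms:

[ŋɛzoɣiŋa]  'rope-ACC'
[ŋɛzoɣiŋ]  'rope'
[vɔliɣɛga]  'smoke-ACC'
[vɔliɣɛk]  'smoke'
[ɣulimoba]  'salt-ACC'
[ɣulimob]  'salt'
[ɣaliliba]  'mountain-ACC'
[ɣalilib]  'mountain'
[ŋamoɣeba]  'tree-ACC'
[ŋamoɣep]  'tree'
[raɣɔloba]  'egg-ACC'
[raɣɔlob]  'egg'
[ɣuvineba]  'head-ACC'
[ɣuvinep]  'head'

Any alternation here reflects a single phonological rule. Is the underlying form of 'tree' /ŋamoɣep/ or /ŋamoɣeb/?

/ŋamoɣep/

The stem for 'tree' ends in [b] in [ŋamoɣeba] but [p] in [ŋamoɣep].
But 'salt' keeps [b] in both environments ([ɣulimoba], [ɣulimob]), so there is no rule changing /b/ to [p] in isolation.
The underlying segment must be /p/; voiceless stops become voiced between vowels, yielding [b] there.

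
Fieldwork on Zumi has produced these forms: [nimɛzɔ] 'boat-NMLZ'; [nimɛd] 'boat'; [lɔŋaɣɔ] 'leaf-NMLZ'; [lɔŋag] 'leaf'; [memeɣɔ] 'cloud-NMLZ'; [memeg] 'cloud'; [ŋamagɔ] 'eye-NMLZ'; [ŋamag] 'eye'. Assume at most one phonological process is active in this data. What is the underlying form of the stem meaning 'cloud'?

'cloud' shows [ɣ] ~ [g] at the end of the stem ([memeɣɔ] vs [memeg]).
If /g/ were underlying and a rule turned it into [ɣ] before the NMLZ suffix, 'eye' would also alternate; but it has [g] in both [ŋamagɔ] and [ŋamag].
So /ɣ/ is underlying, and a rule of word-final hardening — voiced fricatives become stops word-finally — gives [g].
The underlying form of 'cloud' is therefore /memeɣ/.

/memeɣ/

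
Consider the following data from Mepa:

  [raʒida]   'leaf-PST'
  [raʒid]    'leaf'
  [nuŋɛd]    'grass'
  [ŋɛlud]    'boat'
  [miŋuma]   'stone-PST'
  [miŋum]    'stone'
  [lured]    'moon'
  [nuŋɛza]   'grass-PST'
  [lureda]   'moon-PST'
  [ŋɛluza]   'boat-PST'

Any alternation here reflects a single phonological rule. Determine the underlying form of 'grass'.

'grass' shows [d] ~ [z] at the end of the stem ([nuŋɛd] vs [nuŋɛza]).
If /d/ were underlying and a rule turned it into [z] before the PST suffix, 'moon' would also alternate; but it has [d] in both [lured] and [lureda].
The underlying segment must be /z/; voiced fricatives become stops word-finally, yielding [d] there.

/nuŋɛz/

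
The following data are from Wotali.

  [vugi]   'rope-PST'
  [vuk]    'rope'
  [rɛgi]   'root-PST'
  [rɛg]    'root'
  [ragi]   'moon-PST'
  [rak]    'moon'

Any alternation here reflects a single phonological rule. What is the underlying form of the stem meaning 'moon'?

The stem for 'moon' ends in [g] in [ragi] but [k] in [rak].
The stem 'root' ([rɛgi], [rɛg]) shows [g] unchanged in both environments, so [g] cannot be basic with [k] derived in isolation.
Therefore /k/ is basic and [g] is derived by intervocalic voicing (voiceless stops become voiced between vowels).
Hence 'moon' is /rak/ underlyingly.

/rak/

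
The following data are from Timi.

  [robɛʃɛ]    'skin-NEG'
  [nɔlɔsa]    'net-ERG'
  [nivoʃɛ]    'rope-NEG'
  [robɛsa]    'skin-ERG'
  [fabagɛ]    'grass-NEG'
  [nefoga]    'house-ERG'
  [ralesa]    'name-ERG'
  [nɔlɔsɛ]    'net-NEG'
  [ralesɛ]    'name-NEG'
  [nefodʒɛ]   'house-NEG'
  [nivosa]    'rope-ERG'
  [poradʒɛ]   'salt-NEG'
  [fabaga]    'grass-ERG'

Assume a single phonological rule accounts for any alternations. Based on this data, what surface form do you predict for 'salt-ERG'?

The root 'house' surfaces as [nefodʒɛ] and [nefoga], with a stem-final [dʒ] ~ [g] alternation.
But 'grass' keeps [g] in both environments ([fabagɛ], [fabaga]), so there is no rule changing /g/ to [dʒ] before the NEG suffix.
The alternation reflects depalatalization: palato-alveolar /dʒ/ and /ʃ/ become [g] and [s] when no front vowel follows. /dʒ/ is underlying.
The one attested form of 'salt', [poradʒɛ], shows underlying /poradʒ/. Applying the same rule when no front vowel follows gives [poraga].

[poraga]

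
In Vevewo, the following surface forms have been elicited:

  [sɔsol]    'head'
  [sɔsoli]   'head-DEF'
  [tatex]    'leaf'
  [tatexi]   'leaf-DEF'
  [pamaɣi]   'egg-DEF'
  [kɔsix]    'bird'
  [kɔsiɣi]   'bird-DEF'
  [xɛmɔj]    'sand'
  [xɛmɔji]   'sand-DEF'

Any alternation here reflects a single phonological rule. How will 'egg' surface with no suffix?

[pamax]

The stem for 'bird' ends in [x] in [kɔsix] but [ɣ] in [kɔsiɣi].
Compare 'leaf', with invariant [x] in [tatex] and [tatexi]: an analysis with underlying /x/ and a rule producing [ɣ] before the DEF suffix would wrongly predict alternation here too.
So /ɣ/ is underlying, and a rule of word-final obstruent devoicing — voiced obstruents become voiceless word-finally — gives [x].
The one attested form of 'egg', [pamaɣi], shows underlying /pamaɣ/. Applying the same rule word-finally gives [pamax].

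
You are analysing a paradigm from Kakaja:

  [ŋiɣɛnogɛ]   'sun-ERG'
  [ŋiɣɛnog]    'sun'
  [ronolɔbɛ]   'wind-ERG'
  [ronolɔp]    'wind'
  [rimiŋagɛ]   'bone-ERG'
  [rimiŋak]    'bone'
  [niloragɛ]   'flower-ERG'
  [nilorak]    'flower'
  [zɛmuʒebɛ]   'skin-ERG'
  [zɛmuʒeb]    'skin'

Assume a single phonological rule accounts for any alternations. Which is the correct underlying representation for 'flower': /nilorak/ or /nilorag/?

The stem for 'flower' ends in [g] in [niloragɛ] but [k] in [nilorak].
If /g/ were underlying and a rule turned it into [k] in isolation, 'sun' would also alternate; but it has [g] in both [ŋiɣɛnogɛ] and [ŋiɣɛnog].
So /k/ is underlying, and a rule of intervocalic voicing — voiceless stops become voiced between vowels — gives [g].

/nilorak/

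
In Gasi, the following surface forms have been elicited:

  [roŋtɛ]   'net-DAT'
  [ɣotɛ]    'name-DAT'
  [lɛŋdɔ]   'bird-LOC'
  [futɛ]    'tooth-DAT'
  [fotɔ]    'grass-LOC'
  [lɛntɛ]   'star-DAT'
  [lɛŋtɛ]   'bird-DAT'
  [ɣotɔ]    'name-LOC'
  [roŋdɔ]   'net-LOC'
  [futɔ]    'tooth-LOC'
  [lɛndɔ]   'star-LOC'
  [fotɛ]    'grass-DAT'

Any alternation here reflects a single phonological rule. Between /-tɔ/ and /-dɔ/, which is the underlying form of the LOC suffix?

The LOC suffix surfaces as [-dɔ] and [-tɔ], depending on the final segment of the stem.
The DAT suffix, which begins with [t], is invariant after every stem; so [t] is not altered by any rule here.
So the underlying form is /-dɔ/, and voiced stops become voiceless after a vowel.

/-dɔ/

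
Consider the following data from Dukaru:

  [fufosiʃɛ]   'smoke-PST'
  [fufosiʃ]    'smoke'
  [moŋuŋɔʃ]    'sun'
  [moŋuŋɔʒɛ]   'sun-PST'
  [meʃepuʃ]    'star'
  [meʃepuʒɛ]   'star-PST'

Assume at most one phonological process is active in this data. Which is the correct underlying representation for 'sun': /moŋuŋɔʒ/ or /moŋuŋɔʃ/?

/moŋuŋɔʒ/

The root 'sun' surfaces as [moŋuŋɔʒɛ] and [moŋuŋɔʃ], with a stem-final [ʒ] ~ [ʃ] alternation.
Compare 'smoke', with invariant [ʃ] in [fufosiʃɛ] and [fufosiʃ]: an analysis with underlying /ʃ/ and a rule producing [ʒ] before the PST suffix would wrongly predict alternation here too.
The alternation reflects word-final obstruent devoicing: voiced obstruents become voiceless word-finally. /ʒ/ is underlying.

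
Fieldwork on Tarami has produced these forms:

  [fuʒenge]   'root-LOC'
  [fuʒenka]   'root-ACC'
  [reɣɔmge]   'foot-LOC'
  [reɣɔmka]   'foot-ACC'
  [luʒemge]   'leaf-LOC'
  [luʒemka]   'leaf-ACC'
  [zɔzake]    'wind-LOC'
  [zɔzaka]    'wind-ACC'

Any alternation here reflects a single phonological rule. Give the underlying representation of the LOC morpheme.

/-ge/

The LOC suffix surfaces as [-ge] and [-ke], depending on the final segment of the stem.
By contrast the ACC suffix keeps its initial [k] throughout — that segment must be underlying.
The LOC suffix is therefore /-ge/ underlyingly, with post-vocalic devoicing: voiced stops become voiceless after a vowel.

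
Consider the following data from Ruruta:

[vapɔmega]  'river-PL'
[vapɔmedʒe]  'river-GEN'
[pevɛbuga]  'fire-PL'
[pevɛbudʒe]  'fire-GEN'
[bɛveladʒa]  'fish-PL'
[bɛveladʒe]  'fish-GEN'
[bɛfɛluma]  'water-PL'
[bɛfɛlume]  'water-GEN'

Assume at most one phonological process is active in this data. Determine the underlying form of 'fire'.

/pevɛbug/

In [pevɛbuga] and [pevɛbudʒe] the final segment of 'fire' alternates: [g] ~ [dʒ].
Compare 'fish', with invariant [dʒ] in [bɛveladʒa] and [bɛveladʒe]: an analysis with underlying /dʒ/ and a rule producing [g] before the PL suffix would wrongly predict alternation here too.
The alternation reflects palatalization before a front vowel: /g/ becomes palato-alveolar [dʒ] before a front vowel. /g/ is underlying.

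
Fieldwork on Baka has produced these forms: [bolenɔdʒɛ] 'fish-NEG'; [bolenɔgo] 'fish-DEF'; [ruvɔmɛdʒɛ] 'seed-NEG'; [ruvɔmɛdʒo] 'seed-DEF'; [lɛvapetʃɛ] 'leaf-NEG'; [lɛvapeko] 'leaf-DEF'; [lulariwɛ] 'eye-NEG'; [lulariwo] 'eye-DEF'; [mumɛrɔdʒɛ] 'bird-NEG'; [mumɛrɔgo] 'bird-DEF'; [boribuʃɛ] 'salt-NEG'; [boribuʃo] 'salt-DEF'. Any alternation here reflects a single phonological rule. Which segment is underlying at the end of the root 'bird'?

/g/

The root 'bird' surfaces as [mumɛrɔdʒɛ] and [mumɛrɔgo], with a stem-final [dʒ] ~ [g] alternation.
If /dʒ/ were underlying and a rule turned it into [g] before the DEF suffix, 'seed' would also alternate; but it has [dʒ] in both [ruvɔmɛdʒɛ] and [ruvɔmɛdʒo].
So /g/ is underlying, and a rule of palatalization before a front vowel — /k/ and /g/ become palato-alveolar [tʃ] and [dʒ] before a front vowel — gives [dʒ].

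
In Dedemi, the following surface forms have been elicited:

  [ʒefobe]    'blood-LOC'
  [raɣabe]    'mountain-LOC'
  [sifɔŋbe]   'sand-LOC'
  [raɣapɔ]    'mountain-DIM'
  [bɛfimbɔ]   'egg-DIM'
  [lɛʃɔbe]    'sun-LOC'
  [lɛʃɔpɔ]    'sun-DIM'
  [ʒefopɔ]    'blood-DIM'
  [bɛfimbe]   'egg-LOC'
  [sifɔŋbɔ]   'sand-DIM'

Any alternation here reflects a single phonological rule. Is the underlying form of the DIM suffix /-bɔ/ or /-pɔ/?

The DIM morpheme has two allomorphs, [-bɔ] and [-pɔ].
The LOC suffix, which begins with [b], is invariant after every stem; so [b] is not altered by any rule here.
So the underlying form is /-pɔ/, and voiceless stops become voiced after a nasal.

/-pɔ/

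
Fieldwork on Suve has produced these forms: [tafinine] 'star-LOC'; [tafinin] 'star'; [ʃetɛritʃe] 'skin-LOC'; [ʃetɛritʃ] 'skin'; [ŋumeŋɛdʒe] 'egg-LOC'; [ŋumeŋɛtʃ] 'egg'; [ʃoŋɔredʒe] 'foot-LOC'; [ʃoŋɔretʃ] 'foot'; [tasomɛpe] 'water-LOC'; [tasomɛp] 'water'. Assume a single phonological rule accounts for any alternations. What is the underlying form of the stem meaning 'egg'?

The stem for 'egg' ends in [dʒ] in [ŋumeŋɛdʒe] but [tʃ] in [ŋumeŋɛtʃ].
But 'skin' keeps [tʃ] in both environments ([ʃetɛritʃe], [ʃetɛritʃ]), so there is no rule changing /tʃ/ to [dʒ] before the LOC suffix.
Therefore /dʒ/ is basic and [tʃ] is derived by word-final obstruent devoicing (voiced obstruents become voiceless word-finally).
The underlying form of 'egg' is therefore /ŋumeŋɛdʒ/.

/ŋumeŋɛdʒ/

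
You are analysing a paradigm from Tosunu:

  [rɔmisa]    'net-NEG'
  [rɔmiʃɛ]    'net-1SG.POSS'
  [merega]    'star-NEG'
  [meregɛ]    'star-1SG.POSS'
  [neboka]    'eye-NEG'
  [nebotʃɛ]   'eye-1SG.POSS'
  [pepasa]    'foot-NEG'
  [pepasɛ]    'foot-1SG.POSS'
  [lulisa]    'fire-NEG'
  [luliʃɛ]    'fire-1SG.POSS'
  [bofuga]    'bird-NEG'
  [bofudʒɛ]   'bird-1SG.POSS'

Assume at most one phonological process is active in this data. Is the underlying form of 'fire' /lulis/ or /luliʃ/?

The root 'fire' surfaces as [lulisa] and [luliʃɛ], with a stem-final [s] ~ [ʃ] alternation.
If /s/ were underlying and a rule turned it into [ʃ] before the 1SG.POSS suffix, 'foot' would also alternate; but it has [s] in both [pepasa] and [pepasɛ].
Therefore /ʃ/ is basic and [s] is derived by depalatalization (palato-alveolar /tʃ/, /dʒ/ and /ʃ/ become [k], [g] and [s] when no front vowel follows).

/luliʃ/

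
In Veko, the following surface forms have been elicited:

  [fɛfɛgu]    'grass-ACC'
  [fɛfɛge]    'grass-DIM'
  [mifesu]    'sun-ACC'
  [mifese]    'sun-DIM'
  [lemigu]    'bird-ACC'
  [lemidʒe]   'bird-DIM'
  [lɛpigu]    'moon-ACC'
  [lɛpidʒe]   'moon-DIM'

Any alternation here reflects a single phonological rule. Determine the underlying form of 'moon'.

/lɛpidʒ/

The root 'moon' surfaces as [lɛpigu] and [lɛpidʒe], with a stem-final [g] ~ [dʒ] alternation.
If /g/ were underlying and a rule turned it into [dʒ] before the DIM suffix, 'grass' would also alternate; but it has [g] in both [fɛfɛgu] and [fɛfɛge].
The alternation reflects depalatalization: palato-alveolar /dʒ/ becomes [g] when no front vowel follows. /dʒ/ is underlying.
So 'moon' = /lɛpidʒ/.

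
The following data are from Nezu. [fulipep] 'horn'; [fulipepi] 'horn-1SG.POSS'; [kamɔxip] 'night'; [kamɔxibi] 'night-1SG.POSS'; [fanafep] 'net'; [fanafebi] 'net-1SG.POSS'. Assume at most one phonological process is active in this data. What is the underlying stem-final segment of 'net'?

In [fanafep] and [fanafebi] the final segment of 'net' alternates: [p] ~ [b].
Compare 'horn', with invariant [p] in [fulipep] and [fulipepi]: an analysis with underlying /p/ and a rule producing [b] before the 1SG.POSS suffix would wrongly predict alternation here too.
The underlying segment must be /b/; voiced obstruents become voiceless word-finally, yielding [p] there.

/b/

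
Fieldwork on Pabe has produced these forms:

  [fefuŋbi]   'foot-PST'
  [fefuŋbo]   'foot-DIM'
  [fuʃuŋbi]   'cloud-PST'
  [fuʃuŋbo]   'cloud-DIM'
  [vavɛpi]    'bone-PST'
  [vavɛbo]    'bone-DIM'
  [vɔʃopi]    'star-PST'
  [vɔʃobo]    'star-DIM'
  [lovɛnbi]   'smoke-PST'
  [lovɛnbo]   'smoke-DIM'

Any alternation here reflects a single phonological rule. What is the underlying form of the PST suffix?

The PST morpheme has two allomorphs, [-bi] and [-pi].
By contrast the DIM suffix keeps its initial [b] throughout — that segment must be underlying.
So the underlying form is /-pi/, and voiceless stops become voiced after a nasal.

/-pi/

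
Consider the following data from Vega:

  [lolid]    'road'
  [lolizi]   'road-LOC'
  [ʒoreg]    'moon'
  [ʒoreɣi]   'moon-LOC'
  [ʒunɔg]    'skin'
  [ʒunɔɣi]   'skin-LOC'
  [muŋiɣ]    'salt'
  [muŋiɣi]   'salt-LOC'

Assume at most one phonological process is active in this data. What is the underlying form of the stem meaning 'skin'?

/ʒunɔg/

The stem for 'skin' ends in [g] in [ʒunɔg] but [ɣ] in [ʒunɔɣi].
If /ɣ/ were underlying and a rule turned it into [g] in isolation, 'salt' would also alternate; but it has [ɣ] in both [muŋiɣ] and [muŋiɣi].
The underlying segment must be /g/; voiced stops become fricatives between vowels, yielding [ɣ] there.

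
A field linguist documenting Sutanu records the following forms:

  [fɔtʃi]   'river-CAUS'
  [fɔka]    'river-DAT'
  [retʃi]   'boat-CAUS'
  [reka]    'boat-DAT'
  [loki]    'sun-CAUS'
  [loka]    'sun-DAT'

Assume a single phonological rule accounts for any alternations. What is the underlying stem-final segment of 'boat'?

/tʃ/

The root 'boat' surfaces as [retʃi] and [reka], with a stem-final [tʃ] ~ [k] alternation.
But 'sun' keeps [k] in both environments ([loki], [loka]), so there is no rule changing /k/ to [tʃ] before the CAUS suffix.
The alternation reflects depalatalization: palato-alveolar /tʃ/ becomes [k] when no front vowel follows. /tʃ/ is underlying.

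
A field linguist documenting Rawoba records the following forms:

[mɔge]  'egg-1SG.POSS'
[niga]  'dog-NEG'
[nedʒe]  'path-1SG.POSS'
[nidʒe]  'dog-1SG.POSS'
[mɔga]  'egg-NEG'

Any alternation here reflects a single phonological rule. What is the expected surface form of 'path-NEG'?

'dog' shows [g] ~ [dʒ] at the end of the stem ([niga] vs [nidʒe]).
The stem 'egg' ([mɔga], [mɔge]) shows [g] unchanged in both environments, so [g] cannot be basic with [dʒ] derived before the 1SG.POSS suffix.
The underlying segment must be /dʒ/; palato-alveolar /dʒ/ becomes [g] when no front vowel follows, yielding [g] there.
The one attested form of 'path', [nedʒe], shows underlying /nedʒ/. Applying the same rule when no front vowel follows gives [nega].

[nega]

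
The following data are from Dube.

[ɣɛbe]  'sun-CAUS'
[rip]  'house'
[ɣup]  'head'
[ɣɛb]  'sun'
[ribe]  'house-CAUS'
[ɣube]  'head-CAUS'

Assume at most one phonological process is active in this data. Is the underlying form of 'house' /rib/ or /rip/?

/rip/

The root 'house' surfaces as [ribe] and [rip], with a stem-final [b] ~ [p] alternation.
If /b/ were underlying and a rule turned it into [p] in isolation, 'sun' would also alternate; but it has [b] in both [ɣɛbe] and [ɣɛb].
Therefore /p/ is basic and [b] is derived by intervocalic voicing (voiceless stops become voiced between vowels).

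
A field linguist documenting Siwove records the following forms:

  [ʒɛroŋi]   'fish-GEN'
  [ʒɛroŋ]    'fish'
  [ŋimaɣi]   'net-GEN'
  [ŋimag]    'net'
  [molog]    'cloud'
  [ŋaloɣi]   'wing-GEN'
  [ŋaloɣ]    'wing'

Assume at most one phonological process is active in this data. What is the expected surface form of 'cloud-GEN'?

[moloɣi]

The root 'net' surfaces as [ŋimaɣi] and [ŋimag], with a stem-final [ɣ] ~ [g] alternation.
The stem 'wing' ([ŋaloɣi], [ŋaloɣ]) shows [ɣ] unchanged in both environments, so [ɣ] cannot be basic with [g] derived in isolation.
Therefore /g/ is basic and [ɣ] is derived by intervocalic spirantization (voiced stops become fricatives between vowels).
From [molog] the stem 'cloud' is /molog/; between vowels this yields [moloɣi].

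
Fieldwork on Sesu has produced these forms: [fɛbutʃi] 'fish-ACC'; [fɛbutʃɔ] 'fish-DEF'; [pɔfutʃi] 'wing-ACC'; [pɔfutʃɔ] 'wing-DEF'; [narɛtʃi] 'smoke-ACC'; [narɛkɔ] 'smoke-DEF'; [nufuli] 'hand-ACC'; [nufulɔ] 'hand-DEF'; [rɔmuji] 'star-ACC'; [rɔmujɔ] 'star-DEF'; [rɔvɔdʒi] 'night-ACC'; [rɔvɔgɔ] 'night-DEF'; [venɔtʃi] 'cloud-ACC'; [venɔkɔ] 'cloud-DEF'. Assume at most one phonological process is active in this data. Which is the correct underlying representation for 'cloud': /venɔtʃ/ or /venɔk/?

The stem for 'cloud' ends in [tʃ] in [venɔtʃi] but [k] in [venɔkɔ].
The stem 'fish' ([fɛbutʃi], [fɛbutʃɔ]) shows [tʃ] unchanged in both environments, so [tʃ] cannot be basic with [k] derived before the DEF suffix.
Therefore /k/ is basic and [tʃ] is derived by palatalization before a front vowel (/k/ and /g/ become palato-alveolar [tʃ] and [dʒ] before a front vowel).

/venɔk/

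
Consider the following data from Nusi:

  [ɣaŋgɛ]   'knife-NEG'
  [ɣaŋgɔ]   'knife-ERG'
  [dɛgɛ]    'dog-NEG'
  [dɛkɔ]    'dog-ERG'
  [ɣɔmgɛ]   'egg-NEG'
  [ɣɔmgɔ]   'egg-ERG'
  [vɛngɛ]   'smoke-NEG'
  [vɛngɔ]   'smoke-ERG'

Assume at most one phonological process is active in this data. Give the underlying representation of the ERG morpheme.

The ERG suffix surfaces as [-gɔ] and [-kɔ], depending on the final segment of the stem.
The NEG suffix, which begins with [g], is invariant after every stem; so [g] is not altered by any rule here.
So the underlying form is /-kɔ/, and voiceless stops become voiced after a nasal.

/-kɔ/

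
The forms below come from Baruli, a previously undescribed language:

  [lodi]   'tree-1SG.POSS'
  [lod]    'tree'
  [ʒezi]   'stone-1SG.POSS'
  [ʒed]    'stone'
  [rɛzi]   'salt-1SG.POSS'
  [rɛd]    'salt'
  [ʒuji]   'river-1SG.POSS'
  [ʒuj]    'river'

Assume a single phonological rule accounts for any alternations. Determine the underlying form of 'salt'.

'salt' shows [z] ~ [d] at the end of the stem ([rɛzi] vs [rɛd]).
Compare 'tree', with invariant [d] in [lodi] and [lod]: an analysis with underlying /d/ and a rule producing [z] before the 1SG.POSS suffix would wrongly predict alternation here too.
The alternation reflects word-final hardening: voiced fricatives become stops word-finally. /z/ is underlying.

/rɛz/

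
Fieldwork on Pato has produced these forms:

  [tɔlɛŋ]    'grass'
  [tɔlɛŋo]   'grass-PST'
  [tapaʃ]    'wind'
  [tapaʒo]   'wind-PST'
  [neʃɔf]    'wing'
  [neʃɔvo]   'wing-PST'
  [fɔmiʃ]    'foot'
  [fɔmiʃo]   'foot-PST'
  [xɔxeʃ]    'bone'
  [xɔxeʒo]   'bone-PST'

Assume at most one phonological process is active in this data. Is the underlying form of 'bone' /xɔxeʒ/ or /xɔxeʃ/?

/xɔxeʒ/

'bone' shows [ʃ] ~ [ʒ] at the end of the stem ([xɔxeʃ] vs [xɔxeʒo]).
If /ʃ/ were underlying and a rule turned it into [ʒ] before the PST suffix, 'foot' would also alternate; but it has [ʃ] in both [fɔmiʃ] and [fɔmiʃo].
So /ʒ/ is underlying, and a rule of word-final obstruent devoicing — voiced obstruents become voiceless word-finally — gives [ʃ].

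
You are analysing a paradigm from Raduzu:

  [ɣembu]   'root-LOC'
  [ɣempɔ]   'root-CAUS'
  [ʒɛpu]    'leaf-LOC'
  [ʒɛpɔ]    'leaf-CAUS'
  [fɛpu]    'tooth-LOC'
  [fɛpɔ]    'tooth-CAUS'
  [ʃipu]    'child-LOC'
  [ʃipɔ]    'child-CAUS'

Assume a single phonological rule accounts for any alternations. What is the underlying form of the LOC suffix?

The LOC morpheme has two allomorphs, [-bu] and [-pu].
The CAUS suffix, which begins with [p], is invariant after every stem; so [p] is not altered by any rule here.
So the underlying form is /-bu/, and voiced stops become voiceless after a vowel.

/-bu/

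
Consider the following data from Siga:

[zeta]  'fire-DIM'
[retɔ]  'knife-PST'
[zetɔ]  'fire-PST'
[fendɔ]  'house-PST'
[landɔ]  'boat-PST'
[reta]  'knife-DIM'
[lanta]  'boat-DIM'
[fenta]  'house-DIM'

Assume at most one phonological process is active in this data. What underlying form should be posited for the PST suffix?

/-dɔ/

The PST morpheme has two allomorphs, [-dɔ] and [-tɔ].
By contrast the DIM suffix keeps its initial [t] throughout — that segment must be underlying.
So the underlying form is /-dɔ/, and voiced stops become voiceless after a vowel.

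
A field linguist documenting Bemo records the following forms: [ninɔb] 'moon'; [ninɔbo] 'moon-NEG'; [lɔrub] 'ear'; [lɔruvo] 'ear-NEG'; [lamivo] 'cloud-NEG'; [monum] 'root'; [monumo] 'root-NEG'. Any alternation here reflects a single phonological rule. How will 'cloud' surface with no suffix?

The root 'ear' surfaces as [lɔrub] and [lɔruvo], with a stem-final [b] ~ [v] alternation.
But 'moon' keeps [b] in both environments ([ninɔb], [ninɔbo]), so there is no rule changing /b/ to [v] before the NEG suffix.
Therefore /v/ is basic and [b] is derived by word-final hardening (voiced fricatives become stops word-finally).
The one attested form of 'cloud', [lamivo], shows underlying /lamiv/. Applying the same rule word-finally gives [lamib].

[lamib]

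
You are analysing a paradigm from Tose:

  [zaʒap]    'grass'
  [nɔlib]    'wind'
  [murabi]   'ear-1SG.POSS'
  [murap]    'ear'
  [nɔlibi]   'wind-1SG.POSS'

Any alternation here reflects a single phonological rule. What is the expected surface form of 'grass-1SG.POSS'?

'ear' shows [p] ~ [b] at the end of the stem ([murap] vs [murabi]).
If /b/ were underlying and a rule turned it into [p] in isolation, 'wind' would also alternate; but it has [b] in both [nɔlib] and [nɔlibi].
Therefore /p/ is basic and [b] is derived by intervocalic voicing (voiceless stops become voiced between vowels).
From [zaʒap] the stem 'grass' is /zaʒap/; between vowels this yields [zaʒabi].

[zaʒabi]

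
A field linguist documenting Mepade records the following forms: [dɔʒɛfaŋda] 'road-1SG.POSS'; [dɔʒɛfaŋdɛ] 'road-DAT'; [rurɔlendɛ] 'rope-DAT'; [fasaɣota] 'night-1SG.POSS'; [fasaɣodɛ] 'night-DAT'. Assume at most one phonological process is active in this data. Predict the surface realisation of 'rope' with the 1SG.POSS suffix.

[rurɔlenda]

The 1SG.POSS morpheme has two allomorphs, [-da] and [-ta].
The DAT suffix, which begins with [d], is invariant after every stem; so [d] is not altered by any rule here.
The 1SG.POSS suffix is therefore /-ta/ underlyingly, with post-nasal voicing: voiceless stops become voiced after a nasal.
After 'rope', which ends in a nasal, the suffix surfaces as [-da], giving [rurɔlenda].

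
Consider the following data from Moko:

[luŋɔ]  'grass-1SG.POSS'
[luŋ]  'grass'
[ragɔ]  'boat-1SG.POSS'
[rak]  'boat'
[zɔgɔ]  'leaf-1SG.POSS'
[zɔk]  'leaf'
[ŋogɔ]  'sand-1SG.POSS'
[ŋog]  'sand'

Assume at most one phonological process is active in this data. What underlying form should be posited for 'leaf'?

/zɔk/

In [zɔgɔ] and [zɔk] the final segment of 'leaf' alternates: [g] ~ [k].
Compare 'sand', with invariant [g] in [ŋogɔ] and [ŋog]: an analysis with underlying /g/ and a rule producing [k] in isolation would wrongly predict alternation here too.
Therefore /k/ is basic and [g] is derived by intervocalic voicing (voiceless stops become voiced between vowels).
The underlying form of 'leaf' is therefore /zɔk/.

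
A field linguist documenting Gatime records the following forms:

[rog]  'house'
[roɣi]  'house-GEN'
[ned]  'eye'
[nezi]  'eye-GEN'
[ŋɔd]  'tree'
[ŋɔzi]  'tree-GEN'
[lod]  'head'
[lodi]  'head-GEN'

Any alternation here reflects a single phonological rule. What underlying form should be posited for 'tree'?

/ŋɔz/

The root 'tree' surfaces as [ŋɔd] and [ŋɔzi], with a stem-final [d] ~ [z] alternation.
If /d/ were underlying and a rule turned it into [z] before the GEN suffix, 'head' would also alternate; but it has [d] in both [lod] and [lodi].
The alternation reflects word-final hardening: voiced fricatives become stops word-finally. /z/ is underlying.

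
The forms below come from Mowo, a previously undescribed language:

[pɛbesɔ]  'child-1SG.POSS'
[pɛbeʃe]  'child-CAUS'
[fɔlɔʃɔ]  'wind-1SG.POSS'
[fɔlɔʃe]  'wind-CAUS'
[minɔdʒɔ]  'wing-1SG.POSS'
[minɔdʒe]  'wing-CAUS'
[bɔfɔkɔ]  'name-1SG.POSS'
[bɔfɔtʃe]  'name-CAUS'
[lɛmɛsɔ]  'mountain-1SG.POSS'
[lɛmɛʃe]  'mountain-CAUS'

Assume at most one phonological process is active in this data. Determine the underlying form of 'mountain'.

/lɛmɛs/

The root 'mountain' surfaces as [lɛmɛsɔ] and [lɛmɛʃe], with a stem-final [s] ~ [ʃ] alternation.
Compare 'wind', with invariant [ʃ] in [fɔlɔʃɔ] and [fɔlɔʃe]: an analysis with underlying /ʃ/ and a rule producing [s] before the 1SG.POSS suffix would wrongly predict alternation here too.
The alternation reflects palatalization before a front vowel: /k/ and /s/ become palato-alveolar [tʃ] and [ʃ] before a front vowel. /s/ is underlying.
So 'mountain' = /lɛmɛs/.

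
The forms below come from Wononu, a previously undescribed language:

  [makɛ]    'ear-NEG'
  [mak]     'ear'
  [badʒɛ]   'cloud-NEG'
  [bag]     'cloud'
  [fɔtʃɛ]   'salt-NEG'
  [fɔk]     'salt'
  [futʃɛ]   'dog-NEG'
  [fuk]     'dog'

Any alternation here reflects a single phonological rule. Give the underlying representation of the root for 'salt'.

'salt' shows [tʃ] ~ [k] at the end of the stem ([fɔtʃɛ] vs [fɔk]).
If /k/ were underlying and a rule turned it into [tʃ] before the NEG suffix, 'ear' would also alternate; but it has [k] in both [makɛ] and [mak].
Therefore /tʃ/ is basic and [k] is derived by depalatalization (palato-alveolar /tʃ/ and /dʒ/ become [k] and [g] when no front vowel follows).

/fɔtʃ/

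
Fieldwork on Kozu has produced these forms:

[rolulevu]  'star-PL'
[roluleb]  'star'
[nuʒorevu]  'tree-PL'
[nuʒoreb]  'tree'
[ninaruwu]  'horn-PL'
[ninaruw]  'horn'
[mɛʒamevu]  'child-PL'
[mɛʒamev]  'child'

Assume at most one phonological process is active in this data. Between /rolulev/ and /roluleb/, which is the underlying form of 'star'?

/roluleb/

The stem for 'star' ends in [v] in [rolulevu] but [b] in [roluleb].
But 'child' keeps [v] in both environments ([mɛʒamevu], [mɛʒamev]), so there is no rule changing /v/ to [b] in isolation.
The alternation reflects intervocalic spirantization: voiced stops become fricatives between vowels. /b/ is underlying.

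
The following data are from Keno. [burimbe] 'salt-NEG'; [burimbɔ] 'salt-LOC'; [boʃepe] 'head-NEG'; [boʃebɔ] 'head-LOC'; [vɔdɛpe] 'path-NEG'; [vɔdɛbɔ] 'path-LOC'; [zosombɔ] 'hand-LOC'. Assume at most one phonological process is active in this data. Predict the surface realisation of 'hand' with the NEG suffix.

[zosombe]

The NEG suffix surfaces as [-be] and [-pe], depending on the final segment of the stem.
By contrast the LOC suffix keeps its initial [b] throughout — that segment must be underlying.
The NEG suffix is therefore /-pe/ underlyingly, with post-nasal voicing: voiceless stops become voiced after a nasal.
After 'hand', which ends in a nasal, the suffix surfaces as [-be], giving [zosombe].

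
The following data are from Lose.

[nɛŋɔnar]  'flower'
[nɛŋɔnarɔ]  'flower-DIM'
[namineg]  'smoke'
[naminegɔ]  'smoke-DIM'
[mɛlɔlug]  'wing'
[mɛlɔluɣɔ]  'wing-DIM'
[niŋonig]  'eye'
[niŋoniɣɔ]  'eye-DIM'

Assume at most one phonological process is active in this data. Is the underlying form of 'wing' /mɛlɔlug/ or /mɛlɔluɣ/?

/mɛlɔluɣ/

In [mɛlɔlug] and [mɛlɔluɣɔ] the final segment of 'wing' alternates: [g] ~ [ɣ].
If /g/ were underlying and a rule turned it into [ɣ] before the DIM suffix, 'smoke' would also alternate; but it has [g] in both [namineg] and [naminegɔ].
So /ɣ/ is underlying, and a rule of word-final hardening — voiced fricatives become stops word-finally — gives [g].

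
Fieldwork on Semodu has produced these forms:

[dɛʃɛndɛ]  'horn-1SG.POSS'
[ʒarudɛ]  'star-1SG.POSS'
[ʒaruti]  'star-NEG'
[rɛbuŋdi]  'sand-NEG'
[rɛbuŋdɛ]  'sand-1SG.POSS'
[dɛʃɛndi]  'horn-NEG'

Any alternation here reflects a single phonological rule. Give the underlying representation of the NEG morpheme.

/-ti/

The NEG morpheme has two allomorphs, [-di] and [-ti].
By contrast the 1SG.POSS suffix keeps its initial [d] throughout — that segment must be underlying.
So the underlying form is /-ti/, and voiceless stops become voiced after a nasal.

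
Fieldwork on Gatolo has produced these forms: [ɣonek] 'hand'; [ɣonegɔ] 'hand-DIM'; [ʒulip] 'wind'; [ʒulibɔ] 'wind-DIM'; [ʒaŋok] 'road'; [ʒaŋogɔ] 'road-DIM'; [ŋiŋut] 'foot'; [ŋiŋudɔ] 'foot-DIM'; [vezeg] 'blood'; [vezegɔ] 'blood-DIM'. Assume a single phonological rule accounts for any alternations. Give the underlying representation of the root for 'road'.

'road' shows [k] ~ [g] at the end of the stem ([ʒaŋok] vs [ʒaŋogɔ]).
Compare 'blood', with invariant [g] in [vezeg] and [vezegɔ]: an analysis with underlying /g/ and a rule producing [k] in isolation would wrongly predict alternation here too.
Therefore /k/ is basic and [g] is derived by intervocalic voicing (voiceless stops become voiced between vowels).

/ʒaŋok/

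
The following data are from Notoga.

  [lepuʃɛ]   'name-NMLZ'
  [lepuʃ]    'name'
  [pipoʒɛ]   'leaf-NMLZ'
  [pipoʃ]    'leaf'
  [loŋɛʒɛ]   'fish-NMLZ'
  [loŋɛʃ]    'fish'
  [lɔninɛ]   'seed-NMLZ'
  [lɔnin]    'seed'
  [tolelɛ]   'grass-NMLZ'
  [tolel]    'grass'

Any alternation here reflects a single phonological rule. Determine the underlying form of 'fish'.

'fish' shows [ʒ] ~ [ʃ] at the end of the stem ([loŋɛʒɛ] vs [loŋɛʃ]).
But 'name' keeps [ʃ] in both environments ([lepuʃɛ], [lepuʃ]), so there is no rule changing /ʃ/ to [ʒ] before the NMLZ suffix.
The underlying segment must be /ʒ/; voiced obstruents become voiceless word-finally, yielding [ʃ] there.
Hence 'fish' is /loŋɛʒ/ underlyingly.

/loŋɛʒ/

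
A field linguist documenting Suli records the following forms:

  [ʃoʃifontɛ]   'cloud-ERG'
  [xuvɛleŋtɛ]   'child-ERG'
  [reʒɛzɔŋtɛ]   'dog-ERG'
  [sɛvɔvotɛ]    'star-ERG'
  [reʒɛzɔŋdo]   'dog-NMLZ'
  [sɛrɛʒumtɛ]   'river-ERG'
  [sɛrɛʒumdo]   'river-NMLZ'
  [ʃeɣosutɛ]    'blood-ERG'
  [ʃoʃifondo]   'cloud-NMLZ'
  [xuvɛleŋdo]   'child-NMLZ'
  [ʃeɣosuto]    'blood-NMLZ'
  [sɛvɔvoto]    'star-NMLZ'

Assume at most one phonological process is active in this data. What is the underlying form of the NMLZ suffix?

/-do/

The NMLZ morpheme has two allomorphs, [-do] and [-to].
The ERG suffix, which begins with [t], is invariant after every stem; so [t] is not altered by any rule here.
The NMLZ suffix is therefore /-do/ underlyingly, with post-vocalic devoicing: voiced stops become voiceless after a vowel.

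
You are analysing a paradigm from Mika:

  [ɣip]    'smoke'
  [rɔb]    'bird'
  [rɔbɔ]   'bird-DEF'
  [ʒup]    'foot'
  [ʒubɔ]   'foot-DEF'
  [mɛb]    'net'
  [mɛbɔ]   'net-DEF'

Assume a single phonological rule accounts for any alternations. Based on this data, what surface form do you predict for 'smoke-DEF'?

'foot' shows [p] ~ [b] at the end of the stem ([ʒup] vs [ʒubɔ]).
Compare 'bird', with invariant [b] in [rɔb] and [rɔbɔ]: an analysis with underlying /b/ and a rule producing [p] in isolation would wrongly predict alternation here too.
Therefore /p/ is basic and [b] is derived by intervocalic voicing (voiceless stops become voiced between vowels).
The one attested form of 'smoke', [ɣip], shows underlying /ɣip/. Applying the same rule between vowels gives [ɣibɔ].

[ɣibɔ]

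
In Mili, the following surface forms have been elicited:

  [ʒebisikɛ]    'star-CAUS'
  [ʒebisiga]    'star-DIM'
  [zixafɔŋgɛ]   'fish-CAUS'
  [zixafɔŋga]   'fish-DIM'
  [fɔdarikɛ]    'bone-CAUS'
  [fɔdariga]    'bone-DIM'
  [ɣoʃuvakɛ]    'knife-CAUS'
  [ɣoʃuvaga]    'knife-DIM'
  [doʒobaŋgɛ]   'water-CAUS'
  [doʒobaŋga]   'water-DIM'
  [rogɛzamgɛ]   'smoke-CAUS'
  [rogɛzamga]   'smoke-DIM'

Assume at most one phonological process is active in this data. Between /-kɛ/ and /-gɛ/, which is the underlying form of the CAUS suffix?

The CAUS morpheme has two allomorphs, [-gɛ] and [-kɛ].
The DIM suffix, which begins with [g], is invariant after every stem; so [g] is not altered by any rule here.
So the underlying form is /-kɛ/, and voiceless stops become voiced after a nasal.

/-kɛ/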